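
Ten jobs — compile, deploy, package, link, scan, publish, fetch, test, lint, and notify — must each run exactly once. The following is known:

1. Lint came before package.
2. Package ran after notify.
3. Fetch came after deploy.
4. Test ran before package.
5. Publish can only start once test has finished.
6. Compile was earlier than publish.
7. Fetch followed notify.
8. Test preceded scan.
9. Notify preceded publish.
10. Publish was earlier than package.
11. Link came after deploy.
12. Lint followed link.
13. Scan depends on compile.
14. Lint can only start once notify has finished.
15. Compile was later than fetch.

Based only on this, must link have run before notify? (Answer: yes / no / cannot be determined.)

cannot be determined

No chain of stated constraints runs from link to notify, and none runs from notify to link either.
So the relative order of link and notify is not fixed by the given facts.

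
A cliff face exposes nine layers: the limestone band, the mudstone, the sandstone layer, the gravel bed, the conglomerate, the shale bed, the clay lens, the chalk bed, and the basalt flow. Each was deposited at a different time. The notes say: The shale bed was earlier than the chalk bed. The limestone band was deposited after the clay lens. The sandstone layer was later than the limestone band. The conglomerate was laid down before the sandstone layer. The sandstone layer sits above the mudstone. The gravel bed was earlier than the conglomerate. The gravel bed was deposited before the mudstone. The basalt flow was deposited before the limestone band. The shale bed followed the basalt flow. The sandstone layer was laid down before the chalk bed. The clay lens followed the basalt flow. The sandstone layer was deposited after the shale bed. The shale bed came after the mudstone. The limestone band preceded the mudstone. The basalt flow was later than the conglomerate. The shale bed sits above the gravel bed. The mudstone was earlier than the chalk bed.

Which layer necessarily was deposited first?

the gravel bed

The gravel bed has a chain of constraints placing it before every other layer, so the gravel bed must be first.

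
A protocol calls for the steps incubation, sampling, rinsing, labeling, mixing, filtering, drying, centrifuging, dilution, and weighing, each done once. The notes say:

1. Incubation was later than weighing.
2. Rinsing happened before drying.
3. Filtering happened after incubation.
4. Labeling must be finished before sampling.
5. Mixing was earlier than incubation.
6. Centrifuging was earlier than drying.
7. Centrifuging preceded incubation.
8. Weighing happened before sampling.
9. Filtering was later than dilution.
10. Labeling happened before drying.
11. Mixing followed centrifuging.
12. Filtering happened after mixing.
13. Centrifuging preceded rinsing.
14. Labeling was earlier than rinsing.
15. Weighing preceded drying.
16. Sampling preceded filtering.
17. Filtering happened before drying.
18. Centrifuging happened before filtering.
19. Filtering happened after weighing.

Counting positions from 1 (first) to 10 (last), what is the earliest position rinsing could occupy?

Centrifuging and labeling must both come before rinsing — 2 forced predecessors.
Nothing else is forced ahead of rinsing, so its earliest slot is position 2 + 1 = 3.

3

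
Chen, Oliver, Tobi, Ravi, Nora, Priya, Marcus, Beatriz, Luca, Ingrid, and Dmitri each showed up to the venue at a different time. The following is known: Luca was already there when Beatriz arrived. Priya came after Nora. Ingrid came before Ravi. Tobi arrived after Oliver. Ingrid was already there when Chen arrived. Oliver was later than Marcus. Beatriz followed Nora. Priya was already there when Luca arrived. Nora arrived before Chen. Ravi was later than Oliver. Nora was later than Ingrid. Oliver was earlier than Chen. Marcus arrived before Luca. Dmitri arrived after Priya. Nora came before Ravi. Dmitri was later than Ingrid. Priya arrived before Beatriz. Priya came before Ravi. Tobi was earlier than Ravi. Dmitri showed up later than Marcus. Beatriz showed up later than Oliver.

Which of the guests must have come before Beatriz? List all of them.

Ingrid, Luca, Marcus, Nora, Oliver, Priya

Directly stated before Beatriz: Luca, Nora, Oliver, and Priya.
Ingrid reaches Beatriz via Ingrid → Nora → Beatriz.
Marcus reaches Beatriz via Marcus → Oliver → Beatriz.
No chain forces Ravi (or any of the others) ahead of Beatriz.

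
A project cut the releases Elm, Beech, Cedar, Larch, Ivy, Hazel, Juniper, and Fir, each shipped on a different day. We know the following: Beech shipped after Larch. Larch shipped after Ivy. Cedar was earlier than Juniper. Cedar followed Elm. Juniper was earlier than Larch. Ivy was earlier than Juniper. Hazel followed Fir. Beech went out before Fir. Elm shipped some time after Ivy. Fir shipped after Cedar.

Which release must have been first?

Ivy

Ivy has a chain of constraints placing it before every other release, so Ivy must be first.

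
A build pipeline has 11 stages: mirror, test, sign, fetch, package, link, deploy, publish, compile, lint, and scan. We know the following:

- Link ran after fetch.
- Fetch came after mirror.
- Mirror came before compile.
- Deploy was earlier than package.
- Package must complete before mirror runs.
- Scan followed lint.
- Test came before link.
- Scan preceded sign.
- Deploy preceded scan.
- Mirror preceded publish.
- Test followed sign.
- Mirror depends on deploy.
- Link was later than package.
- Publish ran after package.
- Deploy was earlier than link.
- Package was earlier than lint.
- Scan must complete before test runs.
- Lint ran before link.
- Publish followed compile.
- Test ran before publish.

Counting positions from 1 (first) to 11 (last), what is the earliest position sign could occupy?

Deploy, lint, package, and scan must all come before sign — 4 forced predecessors.
Nothing else is forced ahead of sign, so its earliest slot is position 4 + 1 = 5.

5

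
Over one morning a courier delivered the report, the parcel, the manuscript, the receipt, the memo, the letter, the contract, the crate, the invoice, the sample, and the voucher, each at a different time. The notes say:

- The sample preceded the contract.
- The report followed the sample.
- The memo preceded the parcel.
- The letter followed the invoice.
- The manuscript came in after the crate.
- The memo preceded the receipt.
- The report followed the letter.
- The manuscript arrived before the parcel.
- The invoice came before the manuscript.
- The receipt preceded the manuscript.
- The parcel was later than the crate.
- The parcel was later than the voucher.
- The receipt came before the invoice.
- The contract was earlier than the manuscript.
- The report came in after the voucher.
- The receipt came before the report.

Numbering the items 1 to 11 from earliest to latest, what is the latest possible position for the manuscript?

The manuscript must come before the parcel — 1 item forced after it.
Everything else can be placed before the manuscript in some valid order, so the manuscript can sit as late as position 11 − 1 = 10.

10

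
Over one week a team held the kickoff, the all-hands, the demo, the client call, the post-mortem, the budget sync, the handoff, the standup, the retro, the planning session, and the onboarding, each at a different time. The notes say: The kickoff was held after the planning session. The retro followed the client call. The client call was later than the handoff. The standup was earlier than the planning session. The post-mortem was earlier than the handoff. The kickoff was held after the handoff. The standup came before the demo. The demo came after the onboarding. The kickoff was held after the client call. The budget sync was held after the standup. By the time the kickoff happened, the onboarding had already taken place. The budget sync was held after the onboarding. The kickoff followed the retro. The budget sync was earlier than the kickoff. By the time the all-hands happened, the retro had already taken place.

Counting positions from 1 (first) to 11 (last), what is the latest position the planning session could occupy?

The planning session must come before the kickoff — 1 meeting forced after it.
Everything else can be placed before the planning session in some valid order, so the planning session can sit as late as position 11 − 1 = 10.

10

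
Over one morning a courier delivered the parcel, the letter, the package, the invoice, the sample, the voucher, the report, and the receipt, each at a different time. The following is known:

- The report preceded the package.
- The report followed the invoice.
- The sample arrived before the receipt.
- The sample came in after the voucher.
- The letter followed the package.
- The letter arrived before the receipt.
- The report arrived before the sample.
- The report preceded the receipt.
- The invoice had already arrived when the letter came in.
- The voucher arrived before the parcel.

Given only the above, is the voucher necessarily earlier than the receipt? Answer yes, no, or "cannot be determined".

yes

Chain the constraints: the voucher → the sample → the receipt. Each link is directly stated, so the voucher comes before the receipt.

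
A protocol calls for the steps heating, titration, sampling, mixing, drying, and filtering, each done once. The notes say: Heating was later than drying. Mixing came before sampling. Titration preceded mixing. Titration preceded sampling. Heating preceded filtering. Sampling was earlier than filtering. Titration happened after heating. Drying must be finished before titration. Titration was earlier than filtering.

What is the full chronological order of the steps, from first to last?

The constraints fix every adjacent pair, so only one ordering works:
drying → heating → titration → mixing → sampling → filtering.

drying, heating, titration, mixing, sampling, filtering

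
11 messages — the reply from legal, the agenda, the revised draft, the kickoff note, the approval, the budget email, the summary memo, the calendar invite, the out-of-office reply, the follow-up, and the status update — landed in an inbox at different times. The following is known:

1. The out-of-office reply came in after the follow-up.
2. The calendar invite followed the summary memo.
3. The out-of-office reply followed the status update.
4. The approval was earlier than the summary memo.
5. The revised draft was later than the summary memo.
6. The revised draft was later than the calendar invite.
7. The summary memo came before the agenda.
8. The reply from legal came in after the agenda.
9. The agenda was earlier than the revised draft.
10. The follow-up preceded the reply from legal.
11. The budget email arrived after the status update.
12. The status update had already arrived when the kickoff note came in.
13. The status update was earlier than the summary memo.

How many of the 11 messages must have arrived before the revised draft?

5

Directly stated before the revised draft: the agenda, the calendar invite, and the summary memo.
The approval reaches the revised draft via the approval → the summary memo → the revised draft.
The status update reaches the revised draft via the status update → the summary memo → the revised draft.
No chain forces the follow-up (or any of the others) ahead of the revised draft.
That's the agenda, the approval, the calendar invite, the status update, and the summary memo — 5 in all.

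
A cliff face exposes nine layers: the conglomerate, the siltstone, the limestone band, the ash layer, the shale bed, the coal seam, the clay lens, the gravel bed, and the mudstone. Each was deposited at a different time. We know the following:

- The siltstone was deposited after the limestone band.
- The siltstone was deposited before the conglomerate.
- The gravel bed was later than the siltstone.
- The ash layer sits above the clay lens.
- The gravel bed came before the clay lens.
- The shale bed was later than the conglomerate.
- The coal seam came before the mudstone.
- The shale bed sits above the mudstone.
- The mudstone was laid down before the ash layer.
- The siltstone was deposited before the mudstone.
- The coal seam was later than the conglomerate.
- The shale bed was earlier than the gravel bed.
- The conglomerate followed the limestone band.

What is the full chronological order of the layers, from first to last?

The constraints fix every adjacent pair, so only one ordering works:
the limestone band → the siltstone → the conglomerate → the coal seam → the mudstone → the shale bed → the gravel bed → the clay lens → the ash layer.

the limestone band, the siltstone, the conglomerate, the coal seam, the mudstone, the shale bed, the gravel bed, the clay lens, the ash layer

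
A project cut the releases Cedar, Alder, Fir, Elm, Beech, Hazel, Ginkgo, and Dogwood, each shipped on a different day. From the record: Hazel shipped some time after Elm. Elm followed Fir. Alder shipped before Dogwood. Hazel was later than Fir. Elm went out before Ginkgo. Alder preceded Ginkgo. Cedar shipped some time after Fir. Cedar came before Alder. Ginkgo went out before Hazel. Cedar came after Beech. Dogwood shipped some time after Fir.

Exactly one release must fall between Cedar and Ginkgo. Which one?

Alder

Tracing the constraints gives Cedar → Alder → Ginkgo, so Alder sits after Cedar and before Ginkgo.
No other release is forced both after Cedar and before Ginkgo.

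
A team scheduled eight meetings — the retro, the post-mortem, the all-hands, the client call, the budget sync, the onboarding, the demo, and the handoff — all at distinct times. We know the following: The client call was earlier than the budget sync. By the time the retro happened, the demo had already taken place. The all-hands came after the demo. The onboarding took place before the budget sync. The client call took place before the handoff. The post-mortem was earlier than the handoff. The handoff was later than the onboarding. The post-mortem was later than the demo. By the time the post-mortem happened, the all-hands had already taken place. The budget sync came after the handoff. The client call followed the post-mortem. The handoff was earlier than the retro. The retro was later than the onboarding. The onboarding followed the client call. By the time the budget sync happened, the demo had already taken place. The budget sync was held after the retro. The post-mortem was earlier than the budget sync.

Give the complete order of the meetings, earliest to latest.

The constraints fix every adjacent pair, so only one ordering works:
the demo → the all-hands → the post-mortem → the client call → the onboarding → the handoff → the retro → the budget sync.

the demo, the all-hands, the post-mortem, the client call, the onboarding, the handoff, the retro, the budget sync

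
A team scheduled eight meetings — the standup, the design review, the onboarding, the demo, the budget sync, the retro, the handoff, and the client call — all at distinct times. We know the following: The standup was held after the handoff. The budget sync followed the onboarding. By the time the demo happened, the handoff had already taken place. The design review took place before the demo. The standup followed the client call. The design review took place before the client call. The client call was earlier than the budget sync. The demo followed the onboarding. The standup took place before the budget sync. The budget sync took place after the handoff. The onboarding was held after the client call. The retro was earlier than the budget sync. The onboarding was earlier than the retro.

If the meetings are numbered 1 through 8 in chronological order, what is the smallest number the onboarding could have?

3

The client call and the design review must both come before the onboarding — 2 forced predecessors.
Nothing else is forced ahead of the onboarding, so its earliest slot is position 2 + 1 = 3.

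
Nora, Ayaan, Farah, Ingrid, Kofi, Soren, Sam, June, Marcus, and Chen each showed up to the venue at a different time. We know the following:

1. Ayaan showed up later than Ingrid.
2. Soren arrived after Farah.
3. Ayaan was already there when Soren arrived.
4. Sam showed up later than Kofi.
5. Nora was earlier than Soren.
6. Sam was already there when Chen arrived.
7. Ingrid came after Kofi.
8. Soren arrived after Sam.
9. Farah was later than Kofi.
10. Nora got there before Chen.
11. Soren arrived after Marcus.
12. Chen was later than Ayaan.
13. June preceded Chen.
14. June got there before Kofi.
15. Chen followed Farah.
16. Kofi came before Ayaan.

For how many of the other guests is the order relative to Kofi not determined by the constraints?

2

Forced before Kofi: June; forced after Kofi: Ayaan, Chen, Farah, Ingrid, Sam, and Soren.
That leaves Marcus and Nora with no forced order relative to Kofi — 2.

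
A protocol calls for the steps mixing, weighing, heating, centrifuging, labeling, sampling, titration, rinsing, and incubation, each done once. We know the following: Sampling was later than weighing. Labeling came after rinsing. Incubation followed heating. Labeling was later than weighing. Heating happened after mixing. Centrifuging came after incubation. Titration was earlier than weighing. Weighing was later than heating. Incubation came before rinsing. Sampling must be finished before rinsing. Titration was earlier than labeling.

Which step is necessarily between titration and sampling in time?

Tracing the constraints gives titration → weighing → sampling, so weighing sits after titration and before sampling.
No other step is forced both after titration and before sampling.

weighing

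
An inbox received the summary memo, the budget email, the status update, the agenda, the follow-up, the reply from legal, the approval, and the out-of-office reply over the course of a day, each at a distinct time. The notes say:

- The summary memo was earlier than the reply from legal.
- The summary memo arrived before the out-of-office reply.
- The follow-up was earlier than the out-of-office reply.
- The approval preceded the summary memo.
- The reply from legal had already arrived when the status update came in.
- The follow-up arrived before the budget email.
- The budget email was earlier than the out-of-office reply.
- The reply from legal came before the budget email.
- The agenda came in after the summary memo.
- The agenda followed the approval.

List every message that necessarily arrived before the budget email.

Directly stated before the budget email: the follow-up and the reply from legal.
The approval reaches the budget email via the approval → the summary memo → the reply from legal → the budget email.
The summary memo reaches the budget email via the summary memo → the reply from legal → the budget email.

the approval, the follow-up, the reply from legal, the summary memo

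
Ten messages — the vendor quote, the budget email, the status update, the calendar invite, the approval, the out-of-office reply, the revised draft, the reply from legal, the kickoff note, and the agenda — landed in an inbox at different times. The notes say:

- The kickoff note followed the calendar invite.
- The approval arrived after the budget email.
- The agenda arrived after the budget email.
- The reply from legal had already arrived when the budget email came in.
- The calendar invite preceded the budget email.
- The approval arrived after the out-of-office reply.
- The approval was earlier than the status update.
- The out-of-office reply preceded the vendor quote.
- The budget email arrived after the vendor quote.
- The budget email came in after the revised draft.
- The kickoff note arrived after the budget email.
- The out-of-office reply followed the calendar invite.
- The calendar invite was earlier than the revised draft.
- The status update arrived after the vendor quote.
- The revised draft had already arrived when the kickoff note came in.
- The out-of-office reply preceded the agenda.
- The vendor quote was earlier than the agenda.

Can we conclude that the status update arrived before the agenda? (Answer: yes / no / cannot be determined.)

cannot be determined

No chain of stated constraints runs from the status update to the agenda, and none runs from the agenda to the status update either.
So the relative order of the status update and the agenda is not fixed by the given facts.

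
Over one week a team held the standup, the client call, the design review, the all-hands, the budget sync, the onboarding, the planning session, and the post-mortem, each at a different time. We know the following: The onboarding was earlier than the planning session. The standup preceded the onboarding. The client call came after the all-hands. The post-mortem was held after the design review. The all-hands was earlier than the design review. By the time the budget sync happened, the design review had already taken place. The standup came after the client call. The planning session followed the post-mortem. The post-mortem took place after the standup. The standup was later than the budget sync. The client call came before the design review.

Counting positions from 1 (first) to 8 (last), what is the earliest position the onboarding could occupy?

The all-hands, the budget sync, the client call, the design review, and the standup must all come before the onboarding — 5 forced predecessors.
Nothing else is forced ahead of the onboarding, so its earliest slot is position 5 + 1 = 6.

6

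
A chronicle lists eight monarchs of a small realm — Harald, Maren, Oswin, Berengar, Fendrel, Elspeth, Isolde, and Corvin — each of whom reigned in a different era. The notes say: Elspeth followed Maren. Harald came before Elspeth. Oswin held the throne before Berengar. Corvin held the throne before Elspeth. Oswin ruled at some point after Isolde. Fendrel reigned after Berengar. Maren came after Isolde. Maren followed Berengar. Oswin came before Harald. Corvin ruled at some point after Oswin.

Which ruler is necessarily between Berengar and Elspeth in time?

Maren

Tracing the constraints gives Berengar → Maren → Elspeth, so Maren sits after Berengar and before Elspeth.
No other ruler is forced both after Berengar and before Elspeth.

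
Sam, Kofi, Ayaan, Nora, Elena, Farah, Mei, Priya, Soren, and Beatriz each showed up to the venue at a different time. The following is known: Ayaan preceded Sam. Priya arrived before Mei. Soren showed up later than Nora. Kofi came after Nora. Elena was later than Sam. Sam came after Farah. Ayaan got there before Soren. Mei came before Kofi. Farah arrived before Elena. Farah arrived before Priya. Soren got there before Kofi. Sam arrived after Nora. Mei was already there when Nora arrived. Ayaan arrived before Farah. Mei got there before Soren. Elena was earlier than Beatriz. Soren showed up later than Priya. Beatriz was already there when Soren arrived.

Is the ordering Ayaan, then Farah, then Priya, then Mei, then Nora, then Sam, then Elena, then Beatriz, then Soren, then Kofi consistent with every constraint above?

Check each stated constraint against the proposed order — e.g. Mei is ahead of Kofi; Ayaan is ahead of Soren. Every pair is in the required order; nothing is violated.

yes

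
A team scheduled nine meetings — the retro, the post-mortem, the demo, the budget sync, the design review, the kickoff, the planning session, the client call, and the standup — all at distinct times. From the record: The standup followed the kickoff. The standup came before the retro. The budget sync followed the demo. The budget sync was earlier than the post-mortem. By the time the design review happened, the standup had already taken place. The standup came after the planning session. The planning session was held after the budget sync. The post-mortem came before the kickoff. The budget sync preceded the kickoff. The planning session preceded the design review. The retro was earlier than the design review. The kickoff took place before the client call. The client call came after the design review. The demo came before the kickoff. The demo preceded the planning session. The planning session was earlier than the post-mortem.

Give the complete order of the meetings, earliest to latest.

The constraints fix every adjacent pair, so only one ordering works:
the demo → the budget sync → the planning session → the post-mortem → the kickoff → the standup → the retro → the design review → the client call.

the demo, the budget sync, the planning session, the post-mortem, the kickoff, the standup, the retro, the design review, the client call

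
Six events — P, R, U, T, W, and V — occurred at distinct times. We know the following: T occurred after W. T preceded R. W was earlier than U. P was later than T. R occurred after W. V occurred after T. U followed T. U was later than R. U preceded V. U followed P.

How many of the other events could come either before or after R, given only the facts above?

1

Forced before R: T and W; forced after R: U and V.
That leaves P with no forced order relative to R — 1.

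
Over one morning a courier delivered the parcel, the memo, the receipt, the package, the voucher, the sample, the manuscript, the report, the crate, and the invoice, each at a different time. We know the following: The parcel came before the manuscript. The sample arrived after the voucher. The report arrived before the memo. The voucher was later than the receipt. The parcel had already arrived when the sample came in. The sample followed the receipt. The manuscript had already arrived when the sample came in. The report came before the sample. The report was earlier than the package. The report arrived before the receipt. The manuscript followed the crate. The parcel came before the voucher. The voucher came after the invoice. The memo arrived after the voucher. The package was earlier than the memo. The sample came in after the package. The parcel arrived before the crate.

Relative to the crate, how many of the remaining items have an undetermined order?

6

Forced before the crate: the parcel; forced after the crate: the manuscript and the sample.
That leaves the invoice, the memo, the package, the receipt, the report, and the voucher with no forced order relative to the crate — 6.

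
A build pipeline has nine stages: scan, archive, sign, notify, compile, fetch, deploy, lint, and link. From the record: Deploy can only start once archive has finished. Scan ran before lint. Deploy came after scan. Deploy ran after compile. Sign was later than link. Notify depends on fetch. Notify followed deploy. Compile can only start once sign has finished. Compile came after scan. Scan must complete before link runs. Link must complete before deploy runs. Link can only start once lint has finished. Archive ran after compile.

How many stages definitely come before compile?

4

Directly stated before compile: scan and sign.
Link reaches compile via link → sign → compile.
Lint reaches compile via lint → link → sign → compile.
That's link, lint, scan, and sign — 4 in all.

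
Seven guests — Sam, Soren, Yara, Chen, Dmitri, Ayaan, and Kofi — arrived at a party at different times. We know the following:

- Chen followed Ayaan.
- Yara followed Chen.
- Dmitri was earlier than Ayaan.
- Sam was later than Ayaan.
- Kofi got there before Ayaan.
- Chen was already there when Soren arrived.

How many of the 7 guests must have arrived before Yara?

Directly stated before Yara: Chen.
Ayaan reaches Yara via Ayaan → Chen → Yara.
Dmitri reaches Yara via Dmitri → Ayaan → Chen → Yara.
Kofi reaches Yara via Kofi → Ayaan → Chen → Yara.
No chain forces Sam (or any of the others) ahead of Yara.
That's Ayaan, Chen, Dmitri, and Kofi — 4 in all.

4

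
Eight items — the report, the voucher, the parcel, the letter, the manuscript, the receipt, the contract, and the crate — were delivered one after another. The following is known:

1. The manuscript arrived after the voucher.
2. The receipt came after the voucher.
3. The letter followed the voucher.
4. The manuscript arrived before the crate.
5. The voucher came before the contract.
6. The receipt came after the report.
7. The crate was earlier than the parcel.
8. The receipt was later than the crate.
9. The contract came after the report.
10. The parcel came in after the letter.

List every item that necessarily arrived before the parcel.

Directly stated before the parcel: the crate and the letter.
The manuscript reaches the parcel via the manuscript → the crate → the parcel.
The voucher reaches the parcel via the voucher → the letter → the parcel.
No chain forces the receipt (or any of the others) ahead of the parcel.

the crate, the letter, the manuscript, the voucher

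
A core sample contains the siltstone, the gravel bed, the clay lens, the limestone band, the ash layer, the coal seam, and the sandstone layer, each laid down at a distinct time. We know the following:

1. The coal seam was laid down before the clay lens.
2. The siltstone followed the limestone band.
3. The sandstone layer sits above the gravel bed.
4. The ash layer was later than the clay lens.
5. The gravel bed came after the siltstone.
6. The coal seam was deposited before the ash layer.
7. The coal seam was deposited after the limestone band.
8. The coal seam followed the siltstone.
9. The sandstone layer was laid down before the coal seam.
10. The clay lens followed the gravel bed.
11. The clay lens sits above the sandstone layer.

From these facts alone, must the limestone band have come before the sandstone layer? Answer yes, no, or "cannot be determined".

Chain the constraints: the limestone band → the siltstone → the gravel bed → the sandstone layer. Each link is directly stated, so the limestone band comes before the sandstone layer.

yes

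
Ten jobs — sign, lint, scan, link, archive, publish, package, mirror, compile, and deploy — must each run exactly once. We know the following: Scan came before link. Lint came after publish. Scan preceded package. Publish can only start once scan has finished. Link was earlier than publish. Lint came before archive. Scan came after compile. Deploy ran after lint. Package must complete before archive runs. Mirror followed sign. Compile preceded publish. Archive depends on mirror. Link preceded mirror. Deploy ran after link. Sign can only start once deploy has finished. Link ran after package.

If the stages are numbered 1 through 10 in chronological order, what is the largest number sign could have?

8

Sign must come before archive and mirror — 2 stages forced after it.
Everything else can be placed before sign in some valid order, so sign can sit as late as position 10 − 2 = 8.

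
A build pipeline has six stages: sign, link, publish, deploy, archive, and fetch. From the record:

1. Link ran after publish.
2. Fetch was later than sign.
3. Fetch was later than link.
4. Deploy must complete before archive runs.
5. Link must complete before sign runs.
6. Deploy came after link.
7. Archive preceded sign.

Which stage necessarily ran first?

Publish has a chain of constraints placing it before every other stage, so publish must be first.

publish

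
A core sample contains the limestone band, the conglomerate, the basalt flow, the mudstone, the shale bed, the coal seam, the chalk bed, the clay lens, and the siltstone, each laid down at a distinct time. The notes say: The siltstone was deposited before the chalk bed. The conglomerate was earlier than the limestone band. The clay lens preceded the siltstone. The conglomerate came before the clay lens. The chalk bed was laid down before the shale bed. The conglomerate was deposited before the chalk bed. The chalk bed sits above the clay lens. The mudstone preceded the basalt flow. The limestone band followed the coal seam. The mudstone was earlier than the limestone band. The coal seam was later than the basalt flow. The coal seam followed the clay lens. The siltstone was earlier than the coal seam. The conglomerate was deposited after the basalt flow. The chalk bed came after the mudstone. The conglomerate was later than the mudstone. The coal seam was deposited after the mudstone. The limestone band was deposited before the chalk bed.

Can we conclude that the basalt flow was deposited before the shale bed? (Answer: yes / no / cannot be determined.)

Chain the constraints: the basalt flow → the conglomerate → the chalk bed → the shale bed. Each link is directly stated, so the basalt flow comes before the shale bed.

yes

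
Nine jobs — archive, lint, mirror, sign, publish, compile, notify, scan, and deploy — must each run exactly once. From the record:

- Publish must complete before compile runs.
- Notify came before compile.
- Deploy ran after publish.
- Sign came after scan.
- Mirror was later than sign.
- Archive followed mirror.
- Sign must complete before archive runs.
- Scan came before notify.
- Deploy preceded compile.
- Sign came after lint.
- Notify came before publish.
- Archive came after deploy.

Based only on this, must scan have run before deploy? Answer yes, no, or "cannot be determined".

yes

Chain the constraints: scan → notify → publish → deploy. Each link is directly stated, so scan comes before deploy.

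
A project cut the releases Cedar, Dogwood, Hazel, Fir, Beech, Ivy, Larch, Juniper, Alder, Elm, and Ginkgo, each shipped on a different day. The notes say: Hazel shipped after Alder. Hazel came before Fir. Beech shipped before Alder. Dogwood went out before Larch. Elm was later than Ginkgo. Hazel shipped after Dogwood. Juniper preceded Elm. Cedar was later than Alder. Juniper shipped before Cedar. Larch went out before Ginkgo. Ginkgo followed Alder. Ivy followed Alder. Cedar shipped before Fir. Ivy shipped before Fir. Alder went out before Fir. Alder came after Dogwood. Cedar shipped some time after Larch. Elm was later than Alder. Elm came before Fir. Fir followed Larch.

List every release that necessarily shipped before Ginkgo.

Alder, Beech, Dogwood, Larch

Directly stated before Ginkgo: Alder and Larch.
Beech reaches Ginkgo via Beech → Alder → Ginkgo.
Dogwood reaches Ginkgo via Dogwood → Alder → Ginkgo.
No chain forces Juniper (or any of the others) ahead of Ginkgo.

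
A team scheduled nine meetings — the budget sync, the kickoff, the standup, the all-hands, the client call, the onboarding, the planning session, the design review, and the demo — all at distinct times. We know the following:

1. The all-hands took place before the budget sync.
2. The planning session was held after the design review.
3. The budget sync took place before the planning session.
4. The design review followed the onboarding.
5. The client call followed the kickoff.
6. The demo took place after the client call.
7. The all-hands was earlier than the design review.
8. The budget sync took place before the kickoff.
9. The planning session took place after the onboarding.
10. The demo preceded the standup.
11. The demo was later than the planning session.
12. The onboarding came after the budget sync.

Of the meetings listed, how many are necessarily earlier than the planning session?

4

Directly stated before the planning session: the budget sync, the design review, and the onboarding.
The all-hands reaches the planning session via the all-hands → the design review → the planning session.
That's the all-hands, the budget sync, the design review, and the onboarding — 4 in all.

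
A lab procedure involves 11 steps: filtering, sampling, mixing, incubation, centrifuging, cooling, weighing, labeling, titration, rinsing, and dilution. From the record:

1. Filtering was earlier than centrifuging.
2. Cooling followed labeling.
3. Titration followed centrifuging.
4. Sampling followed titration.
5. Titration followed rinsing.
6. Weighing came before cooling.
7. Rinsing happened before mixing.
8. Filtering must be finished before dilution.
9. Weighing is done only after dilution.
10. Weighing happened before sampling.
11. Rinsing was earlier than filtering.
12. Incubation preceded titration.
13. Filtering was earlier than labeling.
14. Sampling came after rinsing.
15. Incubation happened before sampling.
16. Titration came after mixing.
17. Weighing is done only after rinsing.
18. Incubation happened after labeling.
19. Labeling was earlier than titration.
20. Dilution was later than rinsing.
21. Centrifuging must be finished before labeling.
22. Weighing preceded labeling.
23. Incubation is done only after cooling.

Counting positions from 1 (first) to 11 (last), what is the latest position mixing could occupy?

9

Mixing must come before sampling and titration — 2 steps forced after it.
Everything else can be placed before mixing in some valid order, so mixing can sit as late as position 11 − 2 = 9.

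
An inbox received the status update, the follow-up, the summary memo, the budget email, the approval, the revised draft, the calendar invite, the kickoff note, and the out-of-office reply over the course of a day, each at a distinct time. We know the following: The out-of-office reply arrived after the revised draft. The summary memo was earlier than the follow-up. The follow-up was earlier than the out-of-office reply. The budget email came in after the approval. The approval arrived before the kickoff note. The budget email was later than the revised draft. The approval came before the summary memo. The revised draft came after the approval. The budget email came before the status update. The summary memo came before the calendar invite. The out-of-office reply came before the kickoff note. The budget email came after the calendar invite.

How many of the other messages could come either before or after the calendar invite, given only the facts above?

Forced before the calendar invite: the approval and the summary memo; forced after the calendar invite: the budget email and the status update.
That leaves the follow-up, the kickoff note, the out-of-office reply, and the revised draft with no forced order relative to the calendar invite — 4.

4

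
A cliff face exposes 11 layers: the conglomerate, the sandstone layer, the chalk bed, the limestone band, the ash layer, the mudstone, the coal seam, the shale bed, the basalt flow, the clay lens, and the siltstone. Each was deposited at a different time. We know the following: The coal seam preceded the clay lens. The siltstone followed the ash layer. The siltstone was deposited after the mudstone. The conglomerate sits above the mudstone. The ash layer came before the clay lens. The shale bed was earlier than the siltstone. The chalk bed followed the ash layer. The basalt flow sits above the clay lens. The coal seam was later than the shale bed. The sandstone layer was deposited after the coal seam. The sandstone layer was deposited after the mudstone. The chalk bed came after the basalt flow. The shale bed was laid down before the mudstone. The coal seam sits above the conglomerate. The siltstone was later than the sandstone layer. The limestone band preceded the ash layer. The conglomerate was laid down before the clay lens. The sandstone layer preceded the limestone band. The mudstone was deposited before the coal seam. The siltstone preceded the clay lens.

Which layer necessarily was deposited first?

the shale bed

The shale bed has a chain of constraints placing it before every other layer, so the shale bed must be first.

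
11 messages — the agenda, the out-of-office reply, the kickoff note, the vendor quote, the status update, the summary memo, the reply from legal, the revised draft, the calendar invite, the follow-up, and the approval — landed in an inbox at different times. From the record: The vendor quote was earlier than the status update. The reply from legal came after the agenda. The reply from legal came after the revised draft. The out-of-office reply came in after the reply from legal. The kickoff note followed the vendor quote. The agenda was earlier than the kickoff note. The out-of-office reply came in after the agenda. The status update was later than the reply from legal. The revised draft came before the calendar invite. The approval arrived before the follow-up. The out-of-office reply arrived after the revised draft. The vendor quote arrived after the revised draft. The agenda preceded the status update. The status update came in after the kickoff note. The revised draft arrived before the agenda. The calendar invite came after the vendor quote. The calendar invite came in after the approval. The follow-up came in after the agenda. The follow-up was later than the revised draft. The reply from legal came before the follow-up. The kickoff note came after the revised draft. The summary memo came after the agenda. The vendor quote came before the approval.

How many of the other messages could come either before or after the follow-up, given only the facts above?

5

Forced before the follow-up: the agenda, the approval, the reply from legal, the revised draft, and the vendor quote.
That leaves the calendar invite, the kickoff note, the out-of-office reply, the status update, and the summary memo with no forced order relative to the follow-up — 5.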